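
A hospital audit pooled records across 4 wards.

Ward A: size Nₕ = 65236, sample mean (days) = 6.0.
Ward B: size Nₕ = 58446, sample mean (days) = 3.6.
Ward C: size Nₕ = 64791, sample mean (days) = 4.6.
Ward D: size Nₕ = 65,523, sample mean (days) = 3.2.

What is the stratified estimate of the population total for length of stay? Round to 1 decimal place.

1109533.8

Population total = Σ Nₕ·x̄ₕ (each stratum's size times its mean).
65236·6.0 + 58446·3.6 + 64791·4.6 + 65523·3.2 = 391416 + 210405.6 + 298038.6 + 209673.6 = 1109533.8.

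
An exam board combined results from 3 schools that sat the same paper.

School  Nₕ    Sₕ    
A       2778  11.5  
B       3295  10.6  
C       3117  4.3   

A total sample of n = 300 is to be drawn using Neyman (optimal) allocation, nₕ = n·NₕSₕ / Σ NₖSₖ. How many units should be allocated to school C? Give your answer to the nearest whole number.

A: NₕSₕ = 2778·11.5 = 31947
B: NₕSₕ = 3295·10.6 = 34927
C: NₕSₕ = 3117·4.3 = 13403.1
Σ NₕSₕ = 80277.1.
n_C = 300·13403.1/80277.1 = 50.088... → 50.

50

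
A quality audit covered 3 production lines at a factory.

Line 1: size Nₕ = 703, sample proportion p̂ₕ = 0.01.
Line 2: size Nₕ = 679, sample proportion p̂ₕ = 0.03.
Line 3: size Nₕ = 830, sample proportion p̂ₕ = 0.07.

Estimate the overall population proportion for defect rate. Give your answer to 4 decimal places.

0.0387

N = 703 + 679 + 830 = 2212.
Overall proportion = Σ (Nₕ/N)·p̂ₕ.
Σ Nₕp̂ₕ = 7.03 + 20.37 + 58.1 = 85.5.
85.5 / 2212 = 0.038653... → 0.0387.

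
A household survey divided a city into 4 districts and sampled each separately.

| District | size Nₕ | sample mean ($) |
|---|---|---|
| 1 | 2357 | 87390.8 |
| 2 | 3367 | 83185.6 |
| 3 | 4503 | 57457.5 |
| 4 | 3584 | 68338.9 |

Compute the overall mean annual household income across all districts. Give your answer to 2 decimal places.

N = 2357 + 3367 + 4503 + 3584 = 13811.
The stratified mean weights each stratum mean by its population share Nₕ/N.
Σ Nₕx̄ₕ = 2357·87390.8 + 3367·83185.6 + 4503·57457.5 + 3584·68338.9 = 205980115.6 + 280085915.2 + 258731122.5 + 244926617.6 = 989723770.9.
Divide by N: 989723770.9 / 13811 = 71661.9920... → 71661.99.

71661.99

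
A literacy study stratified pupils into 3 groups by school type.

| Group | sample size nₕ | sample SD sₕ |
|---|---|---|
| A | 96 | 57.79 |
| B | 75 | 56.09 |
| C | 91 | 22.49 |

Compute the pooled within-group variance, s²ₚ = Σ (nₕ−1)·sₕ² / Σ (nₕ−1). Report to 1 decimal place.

2299.6

A: (96−1)·57.79² = 95·3339.6841 = 317269.9895
B: (75−1)·56.09² = 74·3146.0881 = 232810.5194
C: (91−1)·22.49² = 90·505.8001 = 45522.009
Numerator = 595602.5179; denominator = Σ(nₕ−1) = 259.
s²ₚ = 595602.5179/259 = 2299.624... → 2299.6.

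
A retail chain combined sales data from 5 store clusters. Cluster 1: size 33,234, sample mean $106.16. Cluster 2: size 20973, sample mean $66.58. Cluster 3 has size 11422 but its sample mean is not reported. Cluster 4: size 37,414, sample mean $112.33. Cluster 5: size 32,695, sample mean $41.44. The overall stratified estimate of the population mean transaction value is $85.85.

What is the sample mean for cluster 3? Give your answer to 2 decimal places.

N = 33234 + 20973 + 11422 + 37414 + 32695 = 135738.
Overall total = μ·N = 85.85·135738 = 11653107.3.
Subtract the known strata: 33234·106.16 + 20973·66.58 + 37414·112.33 + 32695·41.44 = 10482099.2.
Remaining total for cluster 3: 11653107.3 − 10482099.2 = 1171008.1.
Divide by its size: 1171008.1 / 11422 = 102.5222... → 102.52.

102.52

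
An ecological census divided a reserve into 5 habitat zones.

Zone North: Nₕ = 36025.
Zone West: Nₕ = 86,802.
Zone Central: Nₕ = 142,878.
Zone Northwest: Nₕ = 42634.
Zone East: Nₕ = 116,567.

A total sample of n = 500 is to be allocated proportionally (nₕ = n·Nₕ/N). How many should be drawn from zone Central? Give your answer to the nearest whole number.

Share of zone Central = 142878/424906 = 0.33626.
Allocate 500 × 0.33626 = 168.129... → 168.

168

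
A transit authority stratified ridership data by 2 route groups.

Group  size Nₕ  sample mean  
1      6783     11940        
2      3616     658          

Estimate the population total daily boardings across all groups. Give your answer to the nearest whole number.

83368348

Estimate total by summing Nₕ·x̄ₕ over strata.
6783·11940 + 3616·658 = 80989020 + 2379328 = 83368348.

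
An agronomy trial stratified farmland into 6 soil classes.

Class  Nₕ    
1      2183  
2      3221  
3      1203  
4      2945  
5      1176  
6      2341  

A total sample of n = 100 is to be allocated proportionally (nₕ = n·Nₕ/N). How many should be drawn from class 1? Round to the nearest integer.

17

Share of class 1 = 2183/13069 = 0.16704.
Allocate 100 × 0.16704 = 16.704... → 17.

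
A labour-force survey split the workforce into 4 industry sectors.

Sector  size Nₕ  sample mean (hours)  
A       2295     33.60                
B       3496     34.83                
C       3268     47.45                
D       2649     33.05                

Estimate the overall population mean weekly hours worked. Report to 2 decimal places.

37.71

N = 11708; weights Wₕ = Nₕ/N = (0.1960, 0.2986, 0.2791, 0.2263).
x̄_st = Σ Wₕ·x̄ₕ = 0.1960·33.60 + 0.2986·34.83 + 0.2791·47.45 + 0.2263·33.05 ≈ 37.7087...
→ 37.71.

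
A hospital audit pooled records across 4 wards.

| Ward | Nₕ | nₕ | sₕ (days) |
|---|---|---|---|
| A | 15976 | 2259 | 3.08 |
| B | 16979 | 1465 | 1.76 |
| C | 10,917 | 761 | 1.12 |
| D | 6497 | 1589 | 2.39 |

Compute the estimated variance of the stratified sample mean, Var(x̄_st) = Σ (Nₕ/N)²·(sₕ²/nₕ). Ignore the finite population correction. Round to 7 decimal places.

0.0008000

N = 50369. Term for each stratum: Wₕ²sₕ²/nₕ.
Var(x̄_st) = 0.0004224688 + 0.0002402621 + 0.0000774339 + 0.0000598096 = 0.0007999745 → 0.0008000.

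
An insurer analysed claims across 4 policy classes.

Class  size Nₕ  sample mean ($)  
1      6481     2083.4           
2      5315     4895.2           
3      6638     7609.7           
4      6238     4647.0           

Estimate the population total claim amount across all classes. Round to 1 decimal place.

1: 6481·2083.4 = 13502515.4
2: 5315·4895.2 = 26017988
3: 6638·7609.7 = 50513188.6
4: 6238·4647.0 = 28987986
τ̂ = Σ Nₕx̄ₕ = 119021678.0.

119021678.0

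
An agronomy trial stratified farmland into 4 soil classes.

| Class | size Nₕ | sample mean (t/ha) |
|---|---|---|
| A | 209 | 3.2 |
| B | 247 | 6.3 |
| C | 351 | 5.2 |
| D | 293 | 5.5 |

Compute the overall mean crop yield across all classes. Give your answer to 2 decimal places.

x̄_st = (Σ Nₕx̄ₕ) / (Σ Nₕ) = (209·3.2 + 247·6.3 + 351·5.2 + 293·5.5) / 1100
= 5661.6 / 1100 = 5.1469... → 5.15.

5.15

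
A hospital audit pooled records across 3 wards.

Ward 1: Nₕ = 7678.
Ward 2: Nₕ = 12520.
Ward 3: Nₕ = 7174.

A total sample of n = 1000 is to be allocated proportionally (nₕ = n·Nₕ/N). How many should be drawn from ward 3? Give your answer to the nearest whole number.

Share of ward 3 = 7174/27372 = 0.26209.
Allocate 1000 × 0.26209 = 262.093... → 262.

262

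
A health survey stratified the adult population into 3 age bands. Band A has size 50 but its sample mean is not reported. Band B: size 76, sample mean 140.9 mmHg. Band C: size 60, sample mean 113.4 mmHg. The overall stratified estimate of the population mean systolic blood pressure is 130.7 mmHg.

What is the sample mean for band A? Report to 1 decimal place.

N = 50 + 76 + 60 = 186.
Overall total = μ·N = 130.7·186 = 24310.2.
Subtract the known strata: 76·140.9 + 60·113.4 = 17512.4.
Remaining total for band A: 24310.2 − 17512.4 = 6797.8.
Divide by its size: 6797.8 / 50 = 135.956 → 136.0.

136.0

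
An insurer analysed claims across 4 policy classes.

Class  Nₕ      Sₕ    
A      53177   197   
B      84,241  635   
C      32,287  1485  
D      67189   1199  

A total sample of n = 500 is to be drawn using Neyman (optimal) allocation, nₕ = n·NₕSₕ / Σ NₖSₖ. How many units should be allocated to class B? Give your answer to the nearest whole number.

139

Σ NₕSₕ = 53177·197 + 84241·635 + 32287·1485 + 67189·1199 = 192474710.
Share for B: 53493035/192474710 = 0.27792.
n_B = 500 × 0.27792 = 138.961... → 139.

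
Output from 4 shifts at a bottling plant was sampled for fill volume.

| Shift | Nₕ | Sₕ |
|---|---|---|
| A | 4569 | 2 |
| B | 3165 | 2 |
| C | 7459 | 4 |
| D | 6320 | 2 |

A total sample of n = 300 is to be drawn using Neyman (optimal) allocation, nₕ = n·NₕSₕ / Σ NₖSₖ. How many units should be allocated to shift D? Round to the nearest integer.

A: NₕSₕ = 4569·2 = 9138
B: NₕSₕ = 3165·2 = 6330
C: NₕSₕ = 7459·4 = 29836
D: NₕSₕ = 6320·2 = 12640
Σ NₕSₕ = 57944.
n_D = 300·12640/57944 = 65.442... → 65.

65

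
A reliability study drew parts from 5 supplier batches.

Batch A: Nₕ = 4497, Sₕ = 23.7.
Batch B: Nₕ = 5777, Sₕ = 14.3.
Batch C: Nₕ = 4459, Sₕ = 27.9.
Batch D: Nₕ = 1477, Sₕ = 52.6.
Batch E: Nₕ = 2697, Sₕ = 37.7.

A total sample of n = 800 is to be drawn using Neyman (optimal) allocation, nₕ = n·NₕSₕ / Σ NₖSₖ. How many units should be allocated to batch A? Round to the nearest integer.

173

A: NₕSₕ = 4497·23.7 = 106578.9
B: NₕSₕ = 5777·14.3 = 82611.1
C: NₕSₕ = 4459·27.9 = 124406.1
D: NₕSₕ = 1477·52.6 = 77690.2
E: NₕSₕ = 2697·37.7 = 101676.9
Σ NₕSₕ = 492963.2.
n_A = 800·106578.9/492963.2 = 172.960... → 173.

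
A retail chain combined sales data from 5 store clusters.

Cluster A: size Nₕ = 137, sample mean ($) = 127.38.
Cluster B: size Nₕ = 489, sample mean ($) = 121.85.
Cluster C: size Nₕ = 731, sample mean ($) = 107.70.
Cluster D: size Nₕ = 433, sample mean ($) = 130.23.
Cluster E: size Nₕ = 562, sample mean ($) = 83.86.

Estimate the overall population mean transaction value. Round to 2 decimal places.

110.24

N = 2352; weights Wₕ = Nₕ/N = (0.0582, 0.2079, 0.3108, 0.1841, 0.2389).
x̄_st = Σ Wₕ·x̄ₕ = 0.0582·127.38 + 0.2079·121.85 + 0.3108·107.70 + 0.1841·130.23 + 0.2389·83.86 ≈ 110.2395...
→ 110.24.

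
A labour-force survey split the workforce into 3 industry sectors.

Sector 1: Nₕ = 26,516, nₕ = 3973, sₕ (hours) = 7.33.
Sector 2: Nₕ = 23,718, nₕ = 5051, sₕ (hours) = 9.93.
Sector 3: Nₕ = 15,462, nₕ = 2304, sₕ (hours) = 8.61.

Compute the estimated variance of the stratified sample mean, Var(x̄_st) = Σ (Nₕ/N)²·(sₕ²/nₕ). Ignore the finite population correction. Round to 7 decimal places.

0.0065298

N = 65696; Wₕ = Nₕ/N.
sector 1: (26516/65696)²·7.33²/3973 = 0.0022030662
sector 2: (23718/65696)²·9.93²/5051 = 0.0025444821
sector 3: (15462/65696)²·8.61²/2304 = 0.0017822857
Sum = 0.0065298340 → 0.0065298.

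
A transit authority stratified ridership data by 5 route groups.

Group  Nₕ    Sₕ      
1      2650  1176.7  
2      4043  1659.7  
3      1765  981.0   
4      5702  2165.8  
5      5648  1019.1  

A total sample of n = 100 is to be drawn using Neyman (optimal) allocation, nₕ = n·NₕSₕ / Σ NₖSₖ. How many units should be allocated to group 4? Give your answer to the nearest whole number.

42

1: NₕSₕ = 2650·1176.7 = 3118255
2: NₕSₕ = 4043·1659.7 = 6710167.1
3: NₕSₕ = 1765·981.0 = 1731465
4: NₕSₕ = 5702·2165.8 = 12349391.6
5: NₕSₕ = 5648·1019.1 = 5755876.8
Σ NₕSₕ = 29665155.5.
n_4 = 100·12349391.6/29665155.5 = 41.629... → 42.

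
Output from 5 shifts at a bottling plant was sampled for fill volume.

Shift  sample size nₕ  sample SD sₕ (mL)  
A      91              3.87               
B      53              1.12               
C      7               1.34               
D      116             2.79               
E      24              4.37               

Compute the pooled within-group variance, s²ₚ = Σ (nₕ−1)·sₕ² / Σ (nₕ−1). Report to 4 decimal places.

Degrees of freedom: 90 + 52 + 6 + 115 + 23 = 286.
Σ(nₕ−1)sₕ² = 90·14.9769 + 52·1.2544 + 6·1.7956 + 115·7.7841 + 23·19.0969 = 2758.3236.
s²ₚ = 2758.3236 / 286 = 9.644488... → 9.6445.

9.6445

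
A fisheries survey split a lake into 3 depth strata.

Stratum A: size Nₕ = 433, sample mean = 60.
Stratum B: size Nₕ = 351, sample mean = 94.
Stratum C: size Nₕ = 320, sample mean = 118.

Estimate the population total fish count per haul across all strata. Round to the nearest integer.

96734

A: 433·60 = 25980
B: 351·94 = 32994
C: 320·118 = 37760
τ̂ = Σ Nₕx̄ₕ = 96734.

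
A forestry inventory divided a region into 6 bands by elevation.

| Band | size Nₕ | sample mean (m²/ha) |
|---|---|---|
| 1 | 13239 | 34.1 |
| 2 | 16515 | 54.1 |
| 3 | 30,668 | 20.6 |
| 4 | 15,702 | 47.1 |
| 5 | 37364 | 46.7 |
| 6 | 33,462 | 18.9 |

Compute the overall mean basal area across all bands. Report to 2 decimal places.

34.66

x̄_st = (Σ Nₕx̄ₕ) / (Σ Nₕ) = (13239·34.1 + 16515·54.1 + 30668·20.6 + 15702·47.1 + 37364·46.7 + 33462·18.9) / 146950
= 5093567 / 146950 = 34.6619... → 34.66.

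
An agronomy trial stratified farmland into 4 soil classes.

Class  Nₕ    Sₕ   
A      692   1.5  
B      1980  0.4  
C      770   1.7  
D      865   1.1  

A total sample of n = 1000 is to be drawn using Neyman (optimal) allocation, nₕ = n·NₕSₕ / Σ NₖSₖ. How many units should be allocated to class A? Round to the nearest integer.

A: NₕSₕ = 692·1.5 = 1038
B: NₕSₕ = 1980·0.4 = 792
C: NₕSₕ = 770·1.7 = 1309
D: NₕSₕ = 865·1.1 = 951.5
Σ NₕSₕ = 4090.5.
n_A = 1000·1038/4090.5 = 253.759... → 254.

254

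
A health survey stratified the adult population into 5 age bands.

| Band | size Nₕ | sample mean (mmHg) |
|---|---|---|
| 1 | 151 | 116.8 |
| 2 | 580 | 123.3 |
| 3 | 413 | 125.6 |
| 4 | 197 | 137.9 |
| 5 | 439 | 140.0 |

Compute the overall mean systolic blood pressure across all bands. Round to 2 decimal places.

N = 151 + 580 + 413 + 197 + 439 = 1780.
Overall mean = Σ (Nₕ/N)·x̄ₕ — weight by population share, not a simple average.
Σ Nₕx̄ₕ = 151·116.8 + 580·123.3 + 413·125.6 + 197·137.9 + 439·140.0 = 17636.8 + 71514 + 51872.8 + 27166.3 + 61460 = 229649.9.
Divide by N: 229649.9 / 1780 = 129.0168... → 129.02.

129.02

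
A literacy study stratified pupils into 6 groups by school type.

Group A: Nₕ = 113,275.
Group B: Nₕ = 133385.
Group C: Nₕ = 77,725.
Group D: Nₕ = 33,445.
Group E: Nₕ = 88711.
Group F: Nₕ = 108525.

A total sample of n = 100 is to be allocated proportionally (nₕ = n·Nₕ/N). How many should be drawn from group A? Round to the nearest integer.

20

Share of group A = 113275/555066 = 0.20407.
Allocate 100 × 0.20407 = 20.407... → 20.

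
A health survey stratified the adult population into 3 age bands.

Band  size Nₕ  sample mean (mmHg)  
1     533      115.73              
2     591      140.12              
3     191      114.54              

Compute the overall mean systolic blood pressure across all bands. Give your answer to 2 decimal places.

126.52

x̄_st = (Σ Nₕx̄ₕ) / (Σ Nₕ) = (533·115.73 + 591·140.12 + 191·114.54) / 1315
= 166372.15 / 1315 = 126.5187... → 126.52.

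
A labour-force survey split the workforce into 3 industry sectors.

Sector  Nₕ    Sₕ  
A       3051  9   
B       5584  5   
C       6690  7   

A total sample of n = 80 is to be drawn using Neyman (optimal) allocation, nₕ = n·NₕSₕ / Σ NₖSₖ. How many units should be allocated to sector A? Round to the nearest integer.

21

Σ NₕSₕ = 3051·9 + 5584·5 + 6690·7 = 102209.
Share for A: 27459/102209 = 0.26866.
n_A = 80 × 0.26866 = 21.492... → 21.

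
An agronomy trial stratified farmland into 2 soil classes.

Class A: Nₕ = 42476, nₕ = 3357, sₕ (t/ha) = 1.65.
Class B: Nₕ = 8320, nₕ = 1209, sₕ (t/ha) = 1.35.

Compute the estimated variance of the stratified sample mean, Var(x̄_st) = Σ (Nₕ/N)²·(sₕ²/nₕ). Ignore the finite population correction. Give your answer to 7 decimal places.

N = 50796; Wₕ = Nₕ/N.
class A: (42476/50796)²·1.65²/3357 = 0.0005670805
class B: (8320/50796)²·1.35²/1209 = 0.0000404416
Sum = 0.0006075222 → 0.0006075.

0.0006075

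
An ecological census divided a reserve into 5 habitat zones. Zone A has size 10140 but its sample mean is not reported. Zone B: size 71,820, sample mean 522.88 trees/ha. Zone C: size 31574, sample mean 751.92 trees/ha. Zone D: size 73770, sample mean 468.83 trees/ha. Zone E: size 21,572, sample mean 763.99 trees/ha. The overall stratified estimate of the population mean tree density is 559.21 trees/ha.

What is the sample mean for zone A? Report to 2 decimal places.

N = 10140 + 71820 + 31574 + 73770 + 21572 = 208876.
Overall total = μ·N = 559.21·208876 = 116805547.96.
Subtract the known strata: 71820·522.88 + 31574·751.92 + 73770·468.83 + 21572·763.99 = 112360745.06.
Remaining total for zone A: 116805547.96 − 112360745.06 = 4444802.9.
Divide by its size: 4444802.9 / 10140 = 438.3435... → 438.34.

438.34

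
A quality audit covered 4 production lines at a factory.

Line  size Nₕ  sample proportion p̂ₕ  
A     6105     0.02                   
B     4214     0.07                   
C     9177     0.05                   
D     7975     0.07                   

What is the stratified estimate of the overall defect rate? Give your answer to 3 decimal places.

N = 6105 + 4214 + 9177 + 7975 = 27471.
Overall proportion = Σ (Nₕ/N)·p̂ₕ.
Σ Nₕp̂ₕ = 122.1 + 294.98 + 458.85 + 558.25 = 1434.18.
1434.18 / 27471 = 0.05221... → 0.052.

0.052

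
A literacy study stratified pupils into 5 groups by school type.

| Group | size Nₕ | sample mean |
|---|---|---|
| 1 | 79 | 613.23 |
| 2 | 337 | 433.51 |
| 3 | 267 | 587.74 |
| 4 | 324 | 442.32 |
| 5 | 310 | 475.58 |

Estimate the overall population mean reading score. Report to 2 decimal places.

N = 79 + 337 + 267 + 324 + 310 = 1317.
The stratified mean weights each stratum mean by its population share Nₕ/N.
Σ Nₕx̄ₕ = 79·613.23 + 337·433.51 + 267·587.74 + 324·442.32 + 310·475.58 = 48445.17 + 146092.87 + 156926.58 + 143311.68 + 147429.8 = 642206.1.
Divide by N: 642206.1 / 1317 = 487.6280... → 487.63.

487.63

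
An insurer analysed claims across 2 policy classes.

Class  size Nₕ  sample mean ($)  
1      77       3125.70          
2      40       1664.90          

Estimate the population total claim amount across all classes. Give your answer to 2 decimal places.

307274.90

1: 77·3125.70 = 240678.9
2: 40·1664.90 = 66596
τ̂ = Σ Nₕx̄ₕ = 307274.90.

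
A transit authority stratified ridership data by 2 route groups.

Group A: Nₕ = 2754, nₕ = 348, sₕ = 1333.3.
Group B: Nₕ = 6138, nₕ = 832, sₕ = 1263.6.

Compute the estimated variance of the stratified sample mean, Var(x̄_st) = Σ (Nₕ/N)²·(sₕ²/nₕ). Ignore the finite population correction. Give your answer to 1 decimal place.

N = 8892; Wₕ = Nₕ/N.
group A: (2754/8892)²·1333.3²/348 = 490.0106
group B: (6138/8892)²·1263.6²/832 = 914.4306
Sum = 1404.4412 → 1404.4.

1404.4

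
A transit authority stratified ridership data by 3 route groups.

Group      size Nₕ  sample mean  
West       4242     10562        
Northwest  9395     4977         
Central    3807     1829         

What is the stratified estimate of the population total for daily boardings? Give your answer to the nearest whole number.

West: 4242·10562 = 44804004
Northwest: 9395·4977 = 46758915
Central: 3807·1829 = 6963003
τ̂ = Σ Nₕx̄ₕ = 98525922.

98525922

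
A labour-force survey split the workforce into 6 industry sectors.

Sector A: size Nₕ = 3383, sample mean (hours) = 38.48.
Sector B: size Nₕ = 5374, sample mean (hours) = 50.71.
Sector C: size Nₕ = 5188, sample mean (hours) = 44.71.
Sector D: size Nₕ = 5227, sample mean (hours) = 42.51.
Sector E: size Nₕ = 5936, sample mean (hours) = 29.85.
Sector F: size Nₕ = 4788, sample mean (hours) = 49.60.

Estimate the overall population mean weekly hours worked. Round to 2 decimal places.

42.53

N = 29896; weights Wₕ = Nₕ/N = (0.1132, 0.1798, 0.1735, 0.1748, 0.1986, 0.1602).
x̄_st = Σ Wₕ·x̄ₕ = 0.1132·38.48 + 0.1798·50.71 + 0.1735·44.71 + 0.1748·42.51 + 0.1986·29.85 + 0.1602·49.60 ≈ 42.5315...
→ 42.53.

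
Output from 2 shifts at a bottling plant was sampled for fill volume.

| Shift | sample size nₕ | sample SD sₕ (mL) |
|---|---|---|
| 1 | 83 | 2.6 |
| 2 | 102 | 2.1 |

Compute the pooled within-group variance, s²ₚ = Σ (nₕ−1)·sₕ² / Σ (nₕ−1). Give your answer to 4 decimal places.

5.4630

1: (83−1)·2.6² = 82·6.76 = 554.32
2: (102−1)·2.1² = 101·4.41 = 445.41
Numerator = 999.73; denominator = Σ(nₕ−1) = 183.
s²ₚ = 999.73/183 = 5.463005... → 5.4630.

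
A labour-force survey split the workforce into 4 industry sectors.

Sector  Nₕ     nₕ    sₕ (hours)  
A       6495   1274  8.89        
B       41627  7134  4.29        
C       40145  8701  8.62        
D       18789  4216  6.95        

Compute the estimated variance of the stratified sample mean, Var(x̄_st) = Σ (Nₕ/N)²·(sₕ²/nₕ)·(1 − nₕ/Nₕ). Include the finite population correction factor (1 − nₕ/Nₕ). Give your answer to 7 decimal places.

0.0017210

N = 107056; Wₕ = Nₕ/N.
sector A: (6495/107056)²·8.89²/1274·(1 − 1274/6495) = 0.0001835460
sector B: (41627/107056)²·4.29²/7134·(1 − 7134/41627) = 0.0003231957
sector C: (40145/107056)²·8.62²/8701·(1 − 8701/40145) = 0.0009405732
sector D: (18789/107056)²·6.95²/4216·(1 − 4216/18789) = 0.0002737156
Sum = 0.0017210305 → 0.0017210.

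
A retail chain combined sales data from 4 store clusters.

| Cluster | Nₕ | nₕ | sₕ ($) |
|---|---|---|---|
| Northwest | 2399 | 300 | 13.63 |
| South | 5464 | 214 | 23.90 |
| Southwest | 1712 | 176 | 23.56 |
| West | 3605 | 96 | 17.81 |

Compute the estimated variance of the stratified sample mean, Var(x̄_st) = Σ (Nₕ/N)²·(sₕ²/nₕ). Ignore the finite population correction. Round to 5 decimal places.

0.77967

N = 13180; Wₕ = Nₕ/N.
cluster Northwest: (2399/13180)²·13.63²/300 = 0.02051635
cluster South: (5464/13180)²·23.90²/214 = 0.45874632
cluster Southwest: (1712/13180)²·23.56²/176 = 0.05321262
cluster West: (3605/13180)²·17.81²/96 = 0.24719309
Sum = 0.77966837 → 0.77967.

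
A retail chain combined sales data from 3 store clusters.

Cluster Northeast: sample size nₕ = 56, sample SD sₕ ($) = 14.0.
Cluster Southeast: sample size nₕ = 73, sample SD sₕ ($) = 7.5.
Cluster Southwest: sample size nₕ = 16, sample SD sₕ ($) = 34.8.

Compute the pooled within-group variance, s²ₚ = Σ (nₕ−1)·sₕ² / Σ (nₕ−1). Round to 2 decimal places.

Degrees of freedom: 55 + 72 + 15 = 142.
Σ(nₕ−1)sₕ² = 55·196 + 72·56.25 + 15·1211.04 = 32995.6.
s²ₚ = 32995.6 / 142 = 232.3634... → 232.36.

232.36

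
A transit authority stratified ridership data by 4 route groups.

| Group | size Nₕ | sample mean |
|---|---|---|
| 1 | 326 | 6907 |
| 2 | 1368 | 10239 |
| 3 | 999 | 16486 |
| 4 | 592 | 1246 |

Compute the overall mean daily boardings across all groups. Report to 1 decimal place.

N = 3285; weights Wₕ = Nₕ/N = (0.0992, 0.4164, 0.3041, 0.1802).
x̄_st = Σ Wₕ·x̄ₕ = 0.0992·6907 + 0.4164·10239 + 0.3041·16486 + 0.1802·1246 ≈ 10187.452...
→ 10187.5.

10187.5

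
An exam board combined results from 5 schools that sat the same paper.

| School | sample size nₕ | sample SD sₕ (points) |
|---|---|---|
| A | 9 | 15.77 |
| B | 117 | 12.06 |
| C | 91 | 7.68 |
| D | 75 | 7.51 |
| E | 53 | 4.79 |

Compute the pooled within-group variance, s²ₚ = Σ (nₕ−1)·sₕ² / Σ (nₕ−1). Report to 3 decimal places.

86.871

A: (9−1)·15.77² = 8·248.6929 = 1989.5432
B: (117−1)·12.06² = 116·145.4436 = 16871.4576
C: (91−1)·7.68² = 90·58.9824 = 5308.416
D: (75−1)·7.51² = 74·56.4001 = 4173.6074
E: (53−1)·4.79² = 52·22.9441 = 1193.0932
Numerator = 29536.1174; denominator = Σ(nₕ−1) = 340.
s²ₚ = 29536.1174/340 = 86.87093... → 86.871.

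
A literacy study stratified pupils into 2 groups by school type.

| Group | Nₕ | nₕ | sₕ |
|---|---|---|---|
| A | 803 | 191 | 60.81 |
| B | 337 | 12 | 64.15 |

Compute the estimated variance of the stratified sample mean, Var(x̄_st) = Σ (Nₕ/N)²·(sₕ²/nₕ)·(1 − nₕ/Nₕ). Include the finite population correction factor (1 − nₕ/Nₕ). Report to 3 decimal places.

36.222

N = 1140; Wₕ = Nₕ/N.
group A: (803/1140)²·60.81²/191·(1 − 191/803) = 7.321059
group B: (337/1140)²·64.15²/12·(1 − 12/337) = 28.901184
Sum = 36.222243 → 36.222.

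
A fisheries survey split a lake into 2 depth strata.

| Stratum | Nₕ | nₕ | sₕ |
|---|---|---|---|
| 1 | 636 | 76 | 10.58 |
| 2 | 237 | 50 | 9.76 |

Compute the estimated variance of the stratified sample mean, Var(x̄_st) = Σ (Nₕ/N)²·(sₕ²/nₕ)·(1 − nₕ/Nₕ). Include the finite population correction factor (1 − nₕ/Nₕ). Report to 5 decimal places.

0.79908

N = 873. Term for each stratum: Wₕ²sₕ²/nₕ·(1−nₕ/Nₕ).
Var(x̄_st) = 0.68829466 + 0.11078759 = 0.79908224 → 0.79908.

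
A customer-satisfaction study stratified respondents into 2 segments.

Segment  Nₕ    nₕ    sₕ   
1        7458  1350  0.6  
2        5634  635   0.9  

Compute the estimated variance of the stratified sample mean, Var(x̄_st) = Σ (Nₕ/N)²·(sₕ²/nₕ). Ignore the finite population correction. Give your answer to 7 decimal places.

N = 13092. Term for each stratum: Wₕ²sₕ²/nₕ.
Var(x̄_st) = 0.0000865369 + 0.0002362289 = 0.0003227658 → 0.0003228.

0.0003228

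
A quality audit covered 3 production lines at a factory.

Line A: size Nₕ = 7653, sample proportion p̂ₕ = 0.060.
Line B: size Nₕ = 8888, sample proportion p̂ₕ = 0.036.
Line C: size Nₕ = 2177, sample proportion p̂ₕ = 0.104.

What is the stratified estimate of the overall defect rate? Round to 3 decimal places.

0.054

Wₕ = Nₕ/N with N = 18718: 0.4089, 0.4748, 0.1163.
p̂_st = 0.4089·0.060 + 0.4748·0.036 + 0.1163·0.104 ≈ 0.05372... → 0.054.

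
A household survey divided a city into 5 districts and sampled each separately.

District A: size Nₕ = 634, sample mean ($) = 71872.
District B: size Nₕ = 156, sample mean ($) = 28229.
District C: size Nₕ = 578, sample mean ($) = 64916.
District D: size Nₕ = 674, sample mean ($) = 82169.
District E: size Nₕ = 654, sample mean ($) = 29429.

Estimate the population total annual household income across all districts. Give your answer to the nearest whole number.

162120492

Population total = Σ Nₕ·x̄ₕ (each stratum's size times its mean).
634·71872 + 156·28229 + 578·64916 + 674·82169 + 654·29429 = 45566848 + 4403724 + 37521448 + 55381906 + 19246566 = 162120492.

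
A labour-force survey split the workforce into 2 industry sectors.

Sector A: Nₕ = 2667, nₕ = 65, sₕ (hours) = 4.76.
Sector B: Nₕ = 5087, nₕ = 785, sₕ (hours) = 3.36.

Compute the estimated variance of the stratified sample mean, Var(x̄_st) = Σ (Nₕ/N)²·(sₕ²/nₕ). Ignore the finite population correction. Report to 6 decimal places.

N = 7754; Wₕ = Nₕ/N.
sector A: (2667/7754)²·4.76²/65 = 0.041237752
sector B: (5087/7754)²·3.36²/785 = 0.006189859
Sum = 0.047427612 → 0.047428.

0.047428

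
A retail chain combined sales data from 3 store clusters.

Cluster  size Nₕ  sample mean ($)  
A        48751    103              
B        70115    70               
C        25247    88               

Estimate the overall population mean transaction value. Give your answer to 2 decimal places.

84.32

N = 48751 + 70115 + 25247 = 144113.
The stratified mean weights each stratum mean by its population share Nₕ/N.
Σ Nₕx̄ₕ = 48751·103 + 70115·70 + 25247·88 = 5021353 + 4908050 + 2221736 = 12151139.
Divide by N: 12151139 / 144113 = 84.3167... → 84.32.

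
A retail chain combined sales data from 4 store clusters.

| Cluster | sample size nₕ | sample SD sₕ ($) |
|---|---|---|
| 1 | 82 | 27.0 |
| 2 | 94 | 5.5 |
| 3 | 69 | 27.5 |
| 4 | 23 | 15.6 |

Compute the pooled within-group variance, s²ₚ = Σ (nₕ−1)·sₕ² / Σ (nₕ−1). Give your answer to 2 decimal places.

1: (82−1)·27.0² = 81·729 = 59049
2: (94−1)·5.5² = 93·30.25 = 2813.25
3: (69−1)·27.5² = 68·756.25 = 51425
4: (23−1)·15.6² = 22·243.36 = 5353.92
Numerator = 118641.17; denominator = Σ(nₕ−1) = 264.
s²ₚ = 118641.17/264 = 449.3984... → 449.40.

449.40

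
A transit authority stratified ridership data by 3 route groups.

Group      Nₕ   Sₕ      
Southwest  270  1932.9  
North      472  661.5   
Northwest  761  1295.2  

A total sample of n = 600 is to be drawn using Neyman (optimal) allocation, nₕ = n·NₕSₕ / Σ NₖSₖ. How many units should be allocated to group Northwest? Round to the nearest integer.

Southwest: NₕSₕ = 270·1932.9 = 521883
North: NₕSₕ = 472·661.5 = 312228
Northwest: NₕSₕ = 761·1295.2 = 985647.2
Σ NₕSₕ = 1819758.2.
n_Northwest = 600·985647.2/1819758.2 = 324.982... → 325.

325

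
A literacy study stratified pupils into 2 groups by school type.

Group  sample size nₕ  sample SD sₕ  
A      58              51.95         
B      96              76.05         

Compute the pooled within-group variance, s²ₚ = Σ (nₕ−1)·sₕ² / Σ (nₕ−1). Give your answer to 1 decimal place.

4626.8

Degrees of freedom: 57 + 95 = 152.
Σ(nₕ−1)sₕ² = 57·2698.8025 + 95·5783.6025 = 703273.98.
s²ₚ = 703273.98 / 152 = 4626.803... → 4626.8.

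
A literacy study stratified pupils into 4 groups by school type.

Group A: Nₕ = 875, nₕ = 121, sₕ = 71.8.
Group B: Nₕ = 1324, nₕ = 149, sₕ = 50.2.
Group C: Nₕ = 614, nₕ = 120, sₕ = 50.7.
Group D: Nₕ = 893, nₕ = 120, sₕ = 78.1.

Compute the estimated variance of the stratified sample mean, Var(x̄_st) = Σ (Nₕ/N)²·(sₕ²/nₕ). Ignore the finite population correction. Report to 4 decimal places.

8.0730

N = 3706. Term for each stratum: Wₕ²sₕ²/nₕ.
Var(x̄_st) = 2.3750283 + 2.1586702 + 0.5879773 + 2.9512970 = 8.0729729 → 8.0730.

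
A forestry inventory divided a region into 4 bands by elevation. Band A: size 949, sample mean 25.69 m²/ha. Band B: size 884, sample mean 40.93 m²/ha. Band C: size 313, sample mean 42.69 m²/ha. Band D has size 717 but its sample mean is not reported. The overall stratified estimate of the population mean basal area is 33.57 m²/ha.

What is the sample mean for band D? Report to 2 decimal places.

30.94

Σ Nₕx̄ₕ = N·μ, so 717·x̄_D = 2863·33.57 − (949·25.69 + 884·40.93 + 313·42.69).
= 96110.91 − 73923.9 = 22187.01.
x̄_D = 22187.01 / 717 = 30.9442... → 30.94.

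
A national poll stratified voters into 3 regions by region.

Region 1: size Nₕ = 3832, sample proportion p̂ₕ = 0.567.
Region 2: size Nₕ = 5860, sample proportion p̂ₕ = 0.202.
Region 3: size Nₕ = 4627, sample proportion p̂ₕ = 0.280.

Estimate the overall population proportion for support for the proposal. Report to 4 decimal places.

0.3249

N = 3832 + 5860 + 4627 = 14319.
Overall proportion = Σ (Nₕ/N)·p̂ₕ.
Σ Nₕp̂ₕ = 2172.744 + 1183.72 + 1295.56 = 4652.024.
4652.024 / 14319 = 0.324885... → 0.3249.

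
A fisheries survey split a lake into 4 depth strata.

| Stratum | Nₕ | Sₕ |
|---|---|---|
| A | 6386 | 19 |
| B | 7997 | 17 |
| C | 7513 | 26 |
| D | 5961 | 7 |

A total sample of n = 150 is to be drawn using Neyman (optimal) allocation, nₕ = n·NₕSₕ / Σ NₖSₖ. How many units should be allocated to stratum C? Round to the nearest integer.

Σ NₕSₕ = 6386·19 + 7997·17 + 7513·26 + 5961·7 = 494348.
Share for C: 195338/494348 = 0.39514.
n_C = 150 × 0.39514 = 59.271... → 59.

59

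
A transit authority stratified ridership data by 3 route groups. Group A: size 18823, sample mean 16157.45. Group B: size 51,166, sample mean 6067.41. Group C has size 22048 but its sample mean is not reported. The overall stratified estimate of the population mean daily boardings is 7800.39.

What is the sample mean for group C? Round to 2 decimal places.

Σ Nₕx̄ₕ = N·μ, so 22048·x̄_C = 92037·7800.39 − (18823·16157.45 + 51166·6067.41).
= 717924494.43 − 614576781.41 = 103347713.02.
x̄_C = 103347713.02 / 22048 = 4687.3963... → 4687.40.

4687.40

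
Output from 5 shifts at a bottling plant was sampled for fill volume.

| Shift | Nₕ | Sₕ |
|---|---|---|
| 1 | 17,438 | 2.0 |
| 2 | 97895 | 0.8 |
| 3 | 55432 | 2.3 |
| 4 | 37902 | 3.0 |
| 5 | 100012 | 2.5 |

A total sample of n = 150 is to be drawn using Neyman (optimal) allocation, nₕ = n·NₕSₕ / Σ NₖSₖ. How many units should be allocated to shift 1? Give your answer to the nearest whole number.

9

Σ NₕSₕ = 17438·2.0 + 97895·0.8 + 55432·2.3 + 37902·3.0 + 100012·2.5 = 604421.6.
Share for 1: 34876/604421.6 = 0.05770.
n_1 = 150 × 0.05770 = 8.655... → 9.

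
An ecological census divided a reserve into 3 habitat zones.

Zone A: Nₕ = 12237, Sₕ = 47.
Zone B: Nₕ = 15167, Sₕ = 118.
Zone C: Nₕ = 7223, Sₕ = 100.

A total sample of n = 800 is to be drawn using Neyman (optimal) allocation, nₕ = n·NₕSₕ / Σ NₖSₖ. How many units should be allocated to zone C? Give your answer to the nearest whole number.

187

Σ NₕSₕ = 12237·47 + 15167·118 + 7223·100 = 3087145.
Share for C: 722300/3087145 = 0.23397.
n_C = 800 × 0.23397 = 187.176... → 187.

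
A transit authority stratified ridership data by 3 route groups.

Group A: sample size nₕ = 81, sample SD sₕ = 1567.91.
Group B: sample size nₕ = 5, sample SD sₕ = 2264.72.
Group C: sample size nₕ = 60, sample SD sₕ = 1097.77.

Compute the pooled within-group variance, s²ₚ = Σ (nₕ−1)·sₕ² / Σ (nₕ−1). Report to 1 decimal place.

A: (81−1)·1567.91² = 80·2458341.7681 = 196667341.448
B: (5−1)·2264.72² = 4·5128956.6784 = 20515826.7136
C: (60−1)·1097.77² = 59·1205098.9729 = 71100839.4011
Numerator = 288284007.5627; denominator = Σ(nₕ−1) = 143.
s²ₚ = 288284007.5627/143 = 2015972.081... → 2015972.1.

2015972.1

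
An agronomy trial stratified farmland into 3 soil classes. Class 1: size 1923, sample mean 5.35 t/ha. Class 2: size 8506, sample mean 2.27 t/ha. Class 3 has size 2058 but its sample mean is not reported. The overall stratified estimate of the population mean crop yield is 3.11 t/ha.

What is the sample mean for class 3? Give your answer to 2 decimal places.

4.49

Σ Nₕx̄ₕ = N·μ, so 2058·x̄_3 = 12487·3.11 − (1923·5.35 + 8506·2.27).
= 38834.57 − 29596.67 = 9237.9.
x̄_3 = 9237.9 / 2058 = 4.4888... → 4.49.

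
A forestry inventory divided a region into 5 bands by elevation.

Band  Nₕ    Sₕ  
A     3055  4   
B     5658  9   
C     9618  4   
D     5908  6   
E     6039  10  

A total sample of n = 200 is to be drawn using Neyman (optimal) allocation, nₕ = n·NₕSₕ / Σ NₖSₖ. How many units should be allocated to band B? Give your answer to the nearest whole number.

Σ NₕSₕ = 3055·4 + 5658·9 + 9618·4 + 5908·6 + 6039·10 = 197452.
Share for B: 50922/197452 = 0.25790.
n_B = 200 × 0.25790 = 51.579... → 52.

52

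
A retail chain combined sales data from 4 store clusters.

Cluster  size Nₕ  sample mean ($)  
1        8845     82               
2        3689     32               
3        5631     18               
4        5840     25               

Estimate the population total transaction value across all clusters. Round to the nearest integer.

1090696

1: 8845·82 = 725290
2: 3689·32 = 118048
3: 5631·18 = 101358
4: 5840·25 = 146000
τ̂ = Σ Nₕx̄ₕ = 1090696.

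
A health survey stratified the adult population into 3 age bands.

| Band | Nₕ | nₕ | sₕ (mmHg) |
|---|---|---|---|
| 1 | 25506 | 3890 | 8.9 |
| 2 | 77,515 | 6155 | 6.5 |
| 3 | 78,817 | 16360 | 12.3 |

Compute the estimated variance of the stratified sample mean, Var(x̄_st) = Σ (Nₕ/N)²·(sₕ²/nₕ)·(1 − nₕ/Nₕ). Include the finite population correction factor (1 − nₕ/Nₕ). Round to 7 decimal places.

N = 181838; Wₕ = Nₕ/N.
band 1: (25506/181838)²·8.9²/3890·(1 − 3890/25506) = 0.0003395305
band 2: (77515/181838)²·6.5²/6155·(1 − 6155/77515) = 0.0011483386
band 3: (78817/181838)²·12.3²/16360·(1 − 16360/78817) = 0.0013767613
Sum = 0.0028646304 → 0.0028646.

0.0028646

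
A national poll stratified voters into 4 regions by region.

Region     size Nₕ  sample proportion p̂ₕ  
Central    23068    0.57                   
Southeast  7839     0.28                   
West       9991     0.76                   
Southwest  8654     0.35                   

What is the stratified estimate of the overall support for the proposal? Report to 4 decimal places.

N = 23068 + 7839 + 9991 + 8654 = 49552.
Overall proportion = Σ (Nₕ/N)·p̂ₕ.
Σ Nₕp̂ₕ = 13148.76 + 2194.92 + 7593.16 + 3028.9 = 25965.74.
25965.74 / 49552 = 0.524010... → 0.5240.

0.5240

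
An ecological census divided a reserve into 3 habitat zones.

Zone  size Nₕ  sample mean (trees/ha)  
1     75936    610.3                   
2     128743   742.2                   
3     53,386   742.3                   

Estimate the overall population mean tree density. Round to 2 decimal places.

N = 258065; weights Wₕ = Nₕ/N = (0.2943, 0.4989, 0.2069).
x̄_st = Σ Wₕ·x̄ₕ = 0.2943·610.3 + 0.4989·742.2 + 0.2069·742.3 ≈ 703.4089...
→ 703.41.

703.41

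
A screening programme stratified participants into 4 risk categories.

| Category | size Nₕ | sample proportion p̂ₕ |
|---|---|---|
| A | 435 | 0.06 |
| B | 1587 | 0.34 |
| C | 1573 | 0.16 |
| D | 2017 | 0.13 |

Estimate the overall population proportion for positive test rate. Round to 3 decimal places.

0.192

Wₕ = Nₕ/N with N = 5612: 0.0775, 0.2828, 0.2803, 0.3594.
p̂_st = 0.0775·0.06 + 0.2828·0.34 + 0.2803·0.16 + 0.3594·0.13 ≈ 0.19237... → 0.192.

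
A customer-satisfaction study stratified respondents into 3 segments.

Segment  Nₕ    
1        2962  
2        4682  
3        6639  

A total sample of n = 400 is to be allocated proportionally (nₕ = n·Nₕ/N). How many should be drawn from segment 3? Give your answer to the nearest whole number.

186

Share of segment 3 = 6639/14283 = 0.46482.
Allocate 400 × 0.46482 = 185.927... → 186.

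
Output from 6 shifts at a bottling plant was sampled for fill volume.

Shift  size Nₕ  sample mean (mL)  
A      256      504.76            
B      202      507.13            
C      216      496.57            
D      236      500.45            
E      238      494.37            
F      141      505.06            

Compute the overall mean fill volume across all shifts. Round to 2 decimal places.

501.08

N = 256 + 202 + 216 + 236 + 238 + 141 = 1289.
Weight each subgroup mean by Nₕ/N and sum.
Σ Nₕx̄ₕ = 256·504.76 + 202·507.13 + 216·496.57 + 236·500.45 + 238·494.37 + 141·505.06 = 129218.56 + 102440.26 + 107259.12 + 118106.2 + 117660.06 + 71213.46 = 645897.66.
Divide by N: 645897.66 / 1289 = 501.0843... → 501.08.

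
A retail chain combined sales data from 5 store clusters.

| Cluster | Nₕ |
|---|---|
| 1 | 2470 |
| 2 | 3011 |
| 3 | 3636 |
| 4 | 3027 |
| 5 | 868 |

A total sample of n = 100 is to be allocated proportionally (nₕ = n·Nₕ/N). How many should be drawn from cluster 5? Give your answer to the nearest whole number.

N = 2470 + 3011 + 3636 + 3027 + 868 = 13012.
n_5 = 100·868/13012 = 6.671... → 7.

7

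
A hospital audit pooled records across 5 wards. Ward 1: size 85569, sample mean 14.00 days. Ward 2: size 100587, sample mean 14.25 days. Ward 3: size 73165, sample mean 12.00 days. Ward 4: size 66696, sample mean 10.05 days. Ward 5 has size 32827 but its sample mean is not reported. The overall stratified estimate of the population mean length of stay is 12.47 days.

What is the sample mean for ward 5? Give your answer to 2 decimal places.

N = 85569 + 100587 + 73165 + 66696 + 32827 = 358844.
Overall total = μ·N = 12.47·358844 = 4474784.68.
Subtract the known strata: 85569·14.00 + 100587·14.25 + 73165·12.00 + 66696·10.05 = 4179605.55.
Remaining total for ward 5: 4474784.68 − 4179605.55 = 295179.13.
Divide by its size: 295179.13 / 32827 = 8.9920... → 8.99.

8.99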